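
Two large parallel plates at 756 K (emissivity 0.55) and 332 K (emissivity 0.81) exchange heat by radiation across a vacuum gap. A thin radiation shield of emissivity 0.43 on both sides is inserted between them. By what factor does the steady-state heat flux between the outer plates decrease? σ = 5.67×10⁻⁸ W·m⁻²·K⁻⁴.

factor ≈ 2.78

Without shield: q₀ = σΔ(T⁴)/(1/ε₁+1/ε₂−1) with denominator 2.053.
With shield the two gaps are in series; the resistances add: (1/ε₁+1/ε_s−1)+(1/ε_s+1/ε₂−1) = 3.144+2.560 = 5.704.
Heat-flux ratio q₀/q = 5.704/2.053.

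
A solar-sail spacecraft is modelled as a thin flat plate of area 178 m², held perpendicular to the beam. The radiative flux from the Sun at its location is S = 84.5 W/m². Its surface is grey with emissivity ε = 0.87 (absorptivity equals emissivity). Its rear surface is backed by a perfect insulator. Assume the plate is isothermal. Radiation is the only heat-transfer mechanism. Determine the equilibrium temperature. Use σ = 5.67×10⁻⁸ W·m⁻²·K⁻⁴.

At equilibrium, absorbed power = emitted power.
Absorbing cross-section = A = 178.0 m²; emitting surface = A = 178.0 m² (ratio 1).
εS·A_cross = εσ·A_surf·T⁴  ⇒  T⁴ = S/(1σ)   (ε cancels).
T⁴ = 84.5/(1·5.67×10⁻⁸) = 1.490×10⁹ K⁴.
T = (1.490×10⁹)^(1/4).

T ≈ 196 K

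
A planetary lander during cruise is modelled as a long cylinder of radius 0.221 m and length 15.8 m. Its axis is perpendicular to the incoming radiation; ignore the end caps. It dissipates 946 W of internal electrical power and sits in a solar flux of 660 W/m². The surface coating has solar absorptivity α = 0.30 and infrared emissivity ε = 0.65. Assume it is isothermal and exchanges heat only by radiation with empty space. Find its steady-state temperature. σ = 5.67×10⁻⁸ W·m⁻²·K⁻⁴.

At steady state, absorbed solar power + internal power = radiated power.
Absorbed: α·S·A_cross = 0.30·660·6.984 = 1383 W (cross-section 2rL).
Total input = 1383 + 946 = 2329 W.
Radiated: εσ·A_surf·T⁴ with A_surf = 2πrL = 21.94 m².
T⁴ = 2329/(0.65·5.67×10⁻⁸·21.94) = 2.880×10⁹ K⁴.

T ≈ 232 K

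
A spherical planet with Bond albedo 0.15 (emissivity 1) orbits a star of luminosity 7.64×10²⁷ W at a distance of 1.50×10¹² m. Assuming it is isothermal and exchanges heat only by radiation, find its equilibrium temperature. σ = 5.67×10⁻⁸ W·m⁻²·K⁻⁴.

T ≈ 178 K

First find the stellar flux at distance d: S = L/(4πd²) = 7.64×10²⁷/(4π·(1.50×10¹²)²) = 270.2 W/m².
For an isothermal sphere, absorbed (1−a)S·πr² = emitted σ·4πr²·T⁴, so T⁴ = (1−a)S/(4σ).
T⁴ = 0.850·270.2/(4·5.67×10⁻⁸) = 1.013×10⁹ K⁴.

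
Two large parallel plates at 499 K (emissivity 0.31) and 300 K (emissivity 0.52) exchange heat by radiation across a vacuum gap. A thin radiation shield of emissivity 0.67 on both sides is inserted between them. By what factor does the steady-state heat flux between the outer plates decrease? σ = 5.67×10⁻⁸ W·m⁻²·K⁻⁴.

Without shield: q₀ = σΔ(T⁴)/(1/ε₁+1/ε₂−1) with denominator 4.149.
With shield the two gaps are in series; the resistances add: (1/ε₁+1/ε_s−1)+(1/ε_s+1/ε₂−1) = 3.718+2.416 = 6.134.
Heat-flux ratio q₀/q = 6.134/4.149.

factor ≈ 1.48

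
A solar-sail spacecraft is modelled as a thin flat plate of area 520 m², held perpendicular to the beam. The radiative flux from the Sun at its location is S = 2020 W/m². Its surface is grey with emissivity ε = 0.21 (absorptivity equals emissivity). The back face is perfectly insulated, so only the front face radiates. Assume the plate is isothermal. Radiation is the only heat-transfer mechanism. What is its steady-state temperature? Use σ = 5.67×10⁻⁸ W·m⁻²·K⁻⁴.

T ≈ 434 K

At equilibrium, absorbed power = emitted power.
Absorbing cross-section = A = 520.0 m²; emitting surface = A = 520.0 m² (ratio 1).
εS·A_cross = εσ·A_surf·T⁴  ⇒  T⁴ = S/(1σ)   (ε cancels).
T⁴ = 2020/(1·5.67×10⁻⁸) = 3.563×10¹⁰ K⁴.
T = (3.563×10¹⁰)^(1/4).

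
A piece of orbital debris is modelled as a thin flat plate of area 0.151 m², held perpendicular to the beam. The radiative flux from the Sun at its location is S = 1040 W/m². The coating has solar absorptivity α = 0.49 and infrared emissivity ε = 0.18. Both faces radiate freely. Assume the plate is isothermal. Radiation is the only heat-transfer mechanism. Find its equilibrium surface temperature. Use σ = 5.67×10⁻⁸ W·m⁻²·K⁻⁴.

T ≈ 397 K

At equilibrium, absorbed power = emitted power.
Absorbing cross-section = A = 0.1510 m²; emitting surface = 2A = 0.3020 m² (ratio 2).
αS·A_cross = εσ·A_surf·T⁴  ⇒  T⁴ = αS/(ε·2σ).
T⁴ = 0.490·1040/(0.18·2·5.67×10⁻⁸) = 2.497×10¹⁰ K⁴.
T = (2.497×10¹⁰)^(1/4).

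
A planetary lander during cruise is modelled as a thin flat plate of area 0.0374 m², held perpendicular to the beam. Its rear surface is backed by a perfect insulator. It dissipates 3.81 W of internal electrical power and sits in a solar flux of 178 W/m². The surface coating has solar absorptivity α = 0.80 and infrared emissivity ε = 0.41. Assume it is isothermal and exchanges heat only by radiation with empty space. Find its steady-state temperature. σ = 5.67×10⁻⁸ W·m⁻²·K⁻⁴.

T ≈ 320 K

At steady state, absorbed solar power + internal power = radiated power.
Absorbed: α·S·A_cross = 0.80·178·0.03740 = 5.326 W (cross-section A).
Total input = 5.326 + 3.81 = 9.136 W.
Radiated: εσ·A_surf·T⁴ with A_surf = A = 0.03740 m².
T⁴ = 9.136/(0.41·5.67×10⁻⁸·0.03740) = 1.051×10¹⁰ K⁴.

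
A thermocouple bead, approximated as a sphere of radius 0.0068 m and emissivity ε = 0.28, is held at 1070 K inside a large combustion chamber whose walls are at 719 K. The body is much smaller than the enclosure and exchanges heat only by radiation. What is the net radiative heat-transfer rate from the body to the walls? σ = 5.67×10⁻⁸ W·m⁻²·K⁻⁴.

P_net ≈ 9.63 W

For a small grey body in a large enclosure: P_net = εσA(T_body⁴ − T_wall⁴).
A = 4πr² = 5.811×10⁻⁴ m²; T_body⁴ − T_wall⁴ = 1.311×10¹² − 2.672×10¹¹ = 1.044×10¹² K⁴.
|P_net| = 0.28·5.67×10⁻⁸·5.811×10⁻⁴·1.044×10¹².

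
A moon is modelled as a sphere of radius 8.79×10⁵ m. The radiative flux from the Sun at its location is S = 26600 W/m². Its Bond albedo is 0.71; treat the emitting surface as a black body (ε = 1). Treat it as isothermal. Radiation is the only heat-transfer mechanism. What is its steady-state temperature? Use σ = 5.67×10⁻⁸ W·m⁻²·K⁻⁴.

At equilibrium, absorbed power = emitted power.
Absorbing cross-section = πr² = 2.427×10¹² m²; emitting surface = 4πr² = 9.709×10¹² m² (ratio 4).
(1−a)S·A_cross = εσ·A_surf·T⁴  ⇒  T⁴ = (1−a)S/(4σ).
T⁴ = 0.290·26600/(4·5.67×10⁻⁸) = 3.401×10¹⁰ K⁴.
T = (3.401×10¹⁰)^(1/4).

T ≈ 429 K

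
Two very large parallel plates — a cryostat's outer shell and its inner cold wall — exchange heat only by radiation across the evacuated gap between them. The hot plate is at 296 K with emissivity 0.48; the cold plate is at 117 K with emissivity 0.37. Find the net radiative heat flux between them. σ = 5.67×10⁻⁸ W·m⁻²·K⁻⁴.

For two infinite grey parallel plates, q = σ(T₁⁴ − T₂⁴)/(1/ε₁ + 1/ε₂ − 1).
T₁⁴ − T₂⁴ = 7.677×10⁹ − 1.874×10⁸ = 7.489×10⁹ K⁴.
1/ε₁ + 1/ε₂ − 1 = 2.083 + 2.703 − 1 = 3.786.
q = 5.67×10⁻⁸ × 7.489×10⁹ / 3.786.

q ≈ 112 W/m²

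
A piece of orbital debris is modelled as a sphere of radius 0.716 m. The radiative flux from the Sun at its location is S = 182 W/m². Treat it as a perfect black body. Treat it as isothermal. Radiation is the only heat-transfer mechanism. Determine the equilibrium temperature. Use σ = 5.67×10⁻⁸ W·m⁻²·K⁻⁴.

At equilibrium, absorbed power = emitted power.
Absorbing cross-section = πr² = 1.611 m²; emitting surface = 4πr² = 6.442 m² (ratio 4).
S·A_cross = εσ·A_surf·T⁴  ⇒  T⁴ = S/(4σ).
T⁴ = 1.00·182/(4·5.67×10⁻⁸) = 8.025×10⁸ K⁴.
T = (8.025×10⁸)^(1/4).

T ≈ 168 K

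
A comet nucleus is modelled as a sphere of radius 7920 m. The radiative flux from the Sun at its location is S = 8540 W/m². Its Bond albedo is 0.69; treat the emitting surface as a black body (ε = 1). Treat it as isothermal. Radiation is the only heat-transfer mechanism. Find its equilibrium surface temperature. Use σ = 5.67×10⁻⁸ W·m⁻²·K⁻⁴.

At equilibrium, absorbed power = emitted power.
Absorbing cross-section = πr² = 1.971×10⁸ m²; emitting surface = 4πr² = 7.882×10⁸ m² (ratio 4).
(1−a)S·A_cross = εσ·A_surf·T⁴  ⇒  T⁴ = (1−a)S/(4σ).
T⁴ = 0.310·8540/(4·5.67×10⁻⁸) = 1.167×10¹⁰ K⁴.
T = (1.167×10¹⁰)^(1/4).

T ≈ 329 K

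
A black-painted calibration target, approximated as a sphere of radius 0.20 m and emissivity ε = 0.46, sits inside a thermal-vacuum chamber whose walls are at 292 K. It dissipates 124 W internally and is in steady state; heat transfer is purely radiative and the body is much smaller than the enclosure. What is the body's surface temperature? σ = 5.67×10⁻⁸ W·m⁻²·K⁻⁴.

T ≈ 360 K

For a small grey body in a large enclosure, net radiated power = εσA(T⁴ − T_w⁴).
Steady state: P = εσA(T⁴ − T_w⁴) with A = 4πr² = 0.5027 m².
T⁴ = P/(εσA) + T_w⁴ = 124/(0.46·5.67×10⁻⁸·0.5027) + (292)⁴
    = 9.458×10⁹ + 7.270×10⁹ = 1.673×10¹⁰ K⁴.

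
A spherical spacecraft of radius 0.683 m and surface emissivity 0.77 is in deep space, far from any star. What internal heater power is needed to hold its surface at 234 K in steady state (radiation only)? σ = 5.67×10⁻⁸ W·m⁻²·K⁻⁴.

P = εσ·4πr²·T⁴.
4πr² = 5.862 m²; T⁴ = 2.998×10⁹ K⁴.
P = 0.77·5.67×10⁻⁸·5.862·2.998×10⁹.

P ≈ 767 W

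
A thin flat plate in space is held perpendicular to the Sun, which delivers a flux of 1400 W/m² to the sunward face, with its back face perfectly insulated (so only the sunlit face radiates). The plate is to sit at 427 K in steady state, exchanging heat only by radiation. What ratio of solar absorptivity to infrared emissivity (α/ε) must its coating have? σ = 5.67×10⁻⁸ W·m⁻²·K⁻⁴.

α/ε ≈ 1.35

Balance: αS·A = εσ·1A·T⁴ ⇒ α/ε = σT⁴/S.
α/ε = 5.67×10⁻⁸·(427)⁴/1400 = 5.67×10⁻⁸·3.324×10¹⁰/1400.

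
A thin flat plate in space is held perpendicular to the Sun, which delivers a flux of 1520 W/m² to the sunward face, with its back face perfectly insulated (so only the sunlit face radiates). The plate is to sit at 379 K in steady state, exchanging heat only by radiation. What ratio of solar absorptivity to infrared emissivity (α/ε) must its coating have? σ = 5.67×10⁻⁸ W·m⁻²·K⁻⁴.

Balance: αS·A = εσ·1A·T⁴ ⇒ α/ε = σT⁴/S.
α/ε = 5.67×10⁻⁸·(379)⁴/1520 = 5.67×10⁻⁸·2.063×10¹⁰/1520.

α/ε ≈ 0.770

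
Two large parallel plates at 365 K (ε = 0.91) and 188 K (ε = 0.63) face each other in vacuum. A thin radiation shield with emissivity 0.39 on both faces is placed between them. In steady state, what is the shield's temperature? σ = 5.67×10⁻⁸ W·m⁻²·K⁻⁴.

T_s ≈ 318 K

In steady state the net flux on the hot side equals that on the cold side.
σ(T₁⁴−T_s⁴)/D₁ = σ(T_s⁴−T₂⁴)/D₂, with D₁ = 1/ε₁+1/ε_s−1 = 2.663, D₂ = 1/ε_s+1/ε₂−1 = 3.151.
Solve for T_s⁴: T_s⁴ = (D₂·T₁⁴ + D₁·T₂⁴)/(D₁+D₂) = 1.019×10¹⁰ K⁴.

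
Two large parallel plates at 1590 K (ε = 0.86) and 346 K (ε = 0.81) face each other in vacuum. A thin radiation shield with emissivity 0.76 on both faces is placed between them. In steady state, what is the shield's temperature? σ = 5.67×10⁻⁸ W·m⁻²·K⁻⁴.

T_s ≈ 1350 K

In steady state the net flux on the hot side equals that on the cold side.
σ(T₁⁴−T_s⁴)/D₁ = σ(T_s⁴−T₂⁴)/D₂, with D₁ = 1/ε₁+1/ε_s−1 = 1.479, D₂ = 1/ε_s+1/ε₂−1 = 1.550.
Solve for T_s⁴: T_s⁴ = (D₂·T₁⁴ + D₁·T₂⁴)/(D₁+D₂) = 3.278×10¹² K⁴.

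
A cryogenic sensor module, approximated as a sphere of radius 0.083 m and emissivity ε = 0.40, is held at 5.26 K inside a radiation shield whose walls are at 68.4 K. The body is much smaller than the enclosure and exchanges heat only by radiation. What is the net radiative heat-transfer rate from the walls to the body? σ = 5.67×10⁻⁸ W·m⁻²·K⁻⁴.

For a small grey body in a large enclosure: P_net = εσA(T_body⁴ − T_wall⁴).
A = 4πr² = 0.08657 m²; T_body⁴ − T_wall⁴ = 765.5 − 2.189×10⁷ = -2.189×10⁷ K⁴.
|P_net| = 0.40·5.67×10⁻⁸·0.08657·2.189×10⁷.

P_net ≈ 0.0430 W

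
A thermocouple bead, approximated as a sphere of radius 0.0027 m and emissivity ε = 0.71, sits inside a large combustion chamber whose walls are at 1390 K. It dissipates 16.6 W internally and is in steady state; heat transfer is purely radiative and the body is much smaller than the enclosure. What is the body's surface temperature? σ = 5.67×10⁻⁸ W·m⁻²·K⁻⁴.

For a small grey body in a large enclosure, net radiated power = εσA(T⁴ − T_w⁴).
Steady state: P = εσA(T⁴ − T_w⁴) with A = 4πr² = 9.161×10⁻⁵ m².
T⁴ = P/(εσA) + T_w⁴ = 16.6/(0.71·5.67×10⁻⁸·9.161×10⁻⁵) + (1390)⁴
    = 4.501×10¹² + 3.733×10¹² = 8.234×10¹² K⁴.

T ≈ 1690 K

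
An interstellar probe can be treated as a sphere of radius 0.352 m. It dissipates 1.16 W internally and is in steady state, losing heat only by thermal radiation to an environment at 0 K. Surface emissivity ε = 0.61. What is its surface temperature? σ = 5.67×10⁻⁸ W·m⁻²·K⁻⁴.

Steady state: internal power = radiated power, P = εσA T⁴.
Radiating area A = 4πr² = 1.557 m².
T⁴ = P/(εσA) = 1.16/(0.61·5.67×10⁻⁸·1.557) = 2.154×10⁷ K⁴.
T = (2.154×10⁷)^(1/4).

T ≈ 68.1 K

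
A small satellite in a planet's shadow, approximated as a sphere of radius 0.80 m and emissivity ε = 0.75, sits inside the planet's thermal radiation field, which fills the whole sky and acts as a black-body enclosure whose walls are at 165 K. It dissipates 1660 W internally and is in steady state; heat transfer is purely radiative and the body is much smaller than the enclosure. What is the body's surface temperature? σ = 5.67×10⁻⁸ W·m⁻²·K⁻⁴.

T ≈ 273 K

For a small grey body in a large enclosure, net radiated power = εσA(T⁴ − T_w⁴).
Steady state: P = εσA(T⁴ − T_w⁴) with A = 4πr² = 8.042 m².
T⁴ = P/(εσA) + T_w⁴ = 1660/(0.75·5.67×10⁻⁸·8.042) + (165)⁴
    = 4.854×10⁹ + 7.412×10⁸ = 5.595×10⁹ K⁴.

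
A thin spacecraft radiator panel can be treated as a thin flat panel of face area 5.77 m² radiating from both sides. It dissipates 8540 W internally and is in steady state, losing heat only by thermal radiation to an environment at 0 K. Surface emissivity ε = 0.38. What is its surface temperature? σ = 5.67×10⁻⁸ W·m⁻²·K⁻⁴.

T ≈ 430 K

Steady state: internal power = radiated power, P = εσA T⁴.
Radiating area A = 2·5.77 = 11.54 m².
T⁴ = P/(εσA) = 8540/(0.38·5.67×10⁻⁸·11.54) = 3.435×10¹⁰ K⁴.
T = (3.435×10¹⁰)^(1/4).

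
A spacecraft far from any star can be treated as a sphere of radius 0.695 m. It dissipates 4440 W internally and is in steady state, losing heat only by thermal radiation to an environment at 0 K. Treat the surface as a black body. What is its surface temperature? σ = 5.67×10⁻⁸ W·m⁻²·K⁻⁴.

Steady state: internal power = radiated power, P = εσA T⁴.
Radiating area A = 4πr² = 6.070 m².
T⁴ = P/(εσA) = 4440/(1.0·5.67×10⁻⁸·6.070) = 1.290×10¹⁰ K⁴.
T = (1.290×10¹⁰)^(1/4).

T ≈ 337 K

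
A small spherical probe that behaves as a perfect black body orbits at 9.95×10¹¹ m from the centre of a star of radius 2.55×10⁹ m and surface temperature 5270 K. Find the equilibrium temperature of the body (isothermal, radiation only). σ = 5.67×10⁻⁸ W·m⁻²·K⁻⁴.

The star's surface emits σT_*⁴; at distance d the flux is S = σT_*⁴(R_*/d)².
S = 5.67×10⁻⁸·(5270)⁴·(2.55×10⁹/9.95×10¹¹)² = 287.2 W/m².
For an isothermal sphere T⁴ = (1−a)S/(4σ) = 1.267×10⁹ K⁴.

T ≈ 189 K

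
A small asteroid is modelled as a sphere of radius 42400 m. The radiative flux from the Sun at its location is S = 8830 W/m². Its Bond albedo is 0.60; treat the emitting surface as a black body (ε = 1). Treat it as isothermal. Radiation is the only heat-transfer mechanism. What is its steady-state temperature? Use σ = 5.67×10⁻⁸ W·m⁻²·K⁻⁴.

At equilibrium, absorbed power = emitted power.
Absorbing cross-section = πr² = 5.648×10⁹ m²; emitting surface = 4πr² = 2.259×10¹⁰ m² (ratio 4).
(1−a)S·A_cross = εσ·A_surf·T⁴  ⇒  T⁴ = (1−a)S/(4σ).
T⁴ = 0.400·8830/(4·5.67×10⁻⁸) = 1.557×10¹⁰ K⁴.
T = (1.557×10¹⁰)^(1/4).

T ≈ 353 K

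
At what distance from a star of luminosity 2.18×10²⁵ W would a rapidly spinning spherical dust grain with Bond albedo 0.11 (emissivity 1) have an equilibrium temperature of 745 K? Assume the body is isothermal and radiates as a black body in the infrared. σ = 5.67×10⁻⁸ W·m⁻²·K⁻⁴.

For an isothermal black-emitting sphere, (1−a)S·πr² = σ·4πr²·T⁴ ⇒ S = 4σT⁴/(1−a).
S = 4·5.67×10⁻⁸·(745)⁴/0.890 = 78500 W/m².
Flux falls as S = L/(4πd²), so d = √(L/(4πS)) = √(2.18×10²⁵/(4π·78500)).

d ≈ 4.70×10⁹ m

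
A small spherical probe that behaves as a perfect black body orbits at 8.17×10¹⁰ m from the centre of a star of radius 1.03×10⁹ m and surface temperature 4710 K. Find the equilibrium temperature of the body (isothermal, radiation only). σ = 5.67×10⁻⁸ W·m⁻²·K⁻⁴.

The star's surface emits σT_*⁴; at distance d the flux is S = σT_*⁴(R_*/d)².
S = 5.67×10⁻⁸·(4710)⁴·(1.03×10⁹/8.17×10¹⁰)² = 4435 W/m².
For an isothermal sphere T⁴ = (1−a)S/(4σ) = 1.955×10¹⁰ K⁴.

T ≈ 374 K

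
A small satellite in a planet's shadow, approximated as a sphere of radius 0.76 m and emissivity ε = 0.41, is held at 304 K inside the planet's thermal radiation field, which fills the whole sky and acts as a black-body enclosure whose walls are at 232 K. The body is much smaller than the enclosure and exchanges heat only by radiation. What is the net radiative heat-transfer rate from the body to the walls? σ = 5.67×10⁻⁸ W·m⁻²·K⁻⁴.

For a small grey body in a large enclosure: P_net = εσA(T_body⁴ − T_wall⁴).
A = 4πr² = 7.258 m²; T_body⁴ − T_wall⁴ = 8.541×10⁹ − 2.897×10⁹ = 5.644×10⁹ K⁴.
|P_net| = 0.41·5.67×10⁻⁸·7.258·5.644×10⁹.

P_net ≈ 952 W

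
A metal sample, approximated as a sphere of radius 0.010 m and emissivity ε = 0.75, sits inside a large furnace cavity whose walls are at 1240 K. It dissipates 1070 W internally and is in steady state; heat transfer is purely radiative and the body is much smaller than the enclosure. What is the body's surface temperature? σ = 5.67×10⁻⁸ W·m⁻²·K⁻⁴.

T ≈ 2180 K

For a small grey body in a large enclosure, net radiated power = εσA(T⁴ − T_w⁴).
Steady state: P = εσA(T⁴ − T_w⁴) with A = 4πr² = 0.001257 m².
T⁴ = P/(εσA) + T_w⁴ = 1070/(0.75·5.67×10⁻⁸·0.001257) + (1240)⁴
    = 2.002×10¹³ + 2.364×10¹² = 2.239×10¹³ K⁴.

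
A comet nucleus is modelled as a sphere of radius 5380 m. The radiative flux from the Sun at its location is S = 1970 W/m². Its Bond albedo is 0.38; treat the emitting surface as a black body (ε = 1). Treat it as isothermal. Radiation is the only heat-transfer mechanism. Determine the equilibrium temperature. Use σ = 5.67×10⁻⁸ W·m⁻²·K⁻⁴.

At equilibrium, absorbed power = emitted power.
Absorbing cross-section = πr² = 9.093×10⁷ m²; emitting surface = 4πr² = 3.637×10⁸ m² (ratio 4).
(1−a)S·A_cross = εσ·A_surf·T⁴  ⇒  T⁴ = (1−a)S/(4σ).
T⁴ = 0.620·1970/(4·5.67×10⁻⁸) = 5.385×10⁹ K⁴.
T = (5.385×10⁹)^(1/4).

T ≈ 271 K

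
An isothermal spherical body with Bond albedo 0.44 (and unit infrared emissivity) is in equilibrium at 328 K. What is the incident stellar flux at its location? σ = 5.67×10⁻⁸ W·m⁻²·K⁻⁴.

S ≈ 4690 W/m²

(1−a)S·πr² = σ·4πr²·T⁴ ⇒ S = 4σT⁴/(1−a).
S = 4·5.67×10⁻⁸·1.157×10¹⁰/0.560.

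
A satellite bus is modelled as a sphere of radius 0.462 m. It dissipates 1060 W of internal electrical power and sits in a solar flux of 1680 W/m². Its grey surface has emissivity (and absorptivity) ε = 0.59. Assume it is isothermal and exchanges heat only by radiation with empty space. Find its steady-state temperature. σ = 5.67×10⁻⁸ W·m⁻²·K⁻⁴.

T ≈ 372 K

At steady state, absorbed solar power + internal power = radiated power.
Absorbed: α·S·A_cross = 0.59·1680·0.6706 = 664.7 W (cross-section πr²).
Total input = 664.7 + 1060 = 1725 W.
Radiated: εσ·A_surf·T⁴ with A_surf = 4πr² = 2.682 m².
T⁴ = 1725/(0.59·5.67×10⁻⁸·2.682) = 1.922×10¹⁰ K⁴.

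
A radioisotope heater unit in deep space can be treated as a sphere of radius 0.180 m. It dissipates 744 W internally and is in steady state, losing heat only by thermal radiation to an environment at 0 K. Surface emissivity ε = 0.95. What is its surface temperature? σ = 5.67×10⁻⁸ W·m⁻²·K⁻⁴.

Steady state: internal power = radiated power, P = εσA T⁴.
Radiating area A = 4πr² = 0.4072 m².
T⁴ = P/(εσA) = 744/(0.95·5.67×10⁻⁸·0.4072) = 3.392×10¹⁰ K⁴.
T = (3.392×10¹⁰)^(1/4).

T ≈ 429 K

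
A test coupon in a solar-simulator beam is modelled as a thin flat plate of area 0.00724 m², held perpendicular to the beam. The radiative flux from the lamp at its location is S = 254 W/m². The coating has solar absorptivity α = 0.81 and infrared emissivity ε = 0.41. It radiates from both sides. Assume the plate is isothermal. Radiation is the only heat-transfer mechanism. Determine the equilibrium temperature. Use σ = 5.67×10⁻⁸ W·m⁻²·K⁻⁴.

T ≈ 258 K

At equilibrium, absorbed power = emitted power.
Absorbing cross-section = A = 0.007240 m²; emitting surface = 2A = 0.01448 m² (ratio 2).
αS·A_cross = εσ·A_surf·T⁴  ⇒  T⁴ = αS/(ε·2σ).
T⁴ = 0.810·254/(0.41·2·5.67×10⁻⁸) = 4.425×10⁹ K⁴.
T = (4.425×10⁹)^(1/4).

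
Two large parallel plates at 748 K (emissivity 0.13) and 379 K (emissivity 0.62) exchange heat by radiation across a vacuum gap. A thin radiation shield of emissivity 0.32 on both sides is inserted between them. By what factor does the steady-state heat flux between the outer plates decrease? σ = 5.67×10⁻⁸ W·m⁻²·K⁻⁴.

factor ≈ 1.63

Without shield: q₀ = σΔ(T⁴)/(1/ε₁+1/ε₂−1) with denominator 8.305.
With shield the two gaps are in series; the resistances add: (1/ε₁+1/ε_s−1)+(1/ε_s+1/ε₂−1) = 9.817+3.738 = 13.56.
Heat-flux ratio q₀/q = 13.56/8.305.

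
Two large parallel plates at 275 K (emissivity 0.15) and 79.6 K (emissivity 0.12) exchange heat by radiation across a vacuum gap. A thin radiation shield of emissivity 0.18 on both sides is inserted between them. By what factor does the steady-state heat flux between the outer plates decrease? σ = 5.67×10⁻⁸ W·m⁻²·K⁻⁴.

Without shield: q₀ = σΔ(T⁴)/(1/ε₁+1/ε₂−1) with denominator 14.00.
With shield the two gaps are in series; the resistances add: (1/ε₁+1/ε_s−1)+(1/ε_s+1/ε₂−1) = 11.22+12.89 = 24.11.
Heat-flux ratio q₀/q = 24.11/14.00.

factor ≈ 1.72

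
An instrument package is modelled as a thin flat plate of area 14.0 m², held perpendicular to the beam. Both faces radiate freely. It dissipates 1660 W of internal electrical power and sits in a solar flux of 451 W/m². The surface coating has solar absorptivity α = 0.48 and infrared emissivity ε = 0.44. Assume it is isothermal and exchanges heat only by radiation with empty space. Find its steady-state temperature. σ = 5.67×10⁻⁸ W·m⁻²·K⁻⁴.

At steady state, absorbed solar power + internal power = radiated power.
Absorbed: α·S·A_cross = 0.48·451·14.00 = 3031 W (cross-section A).
Total input = 3031 + 1660 = 4691 W.
Radiated: εσ·A_surf·T⁴ with A_surf = 2A = 28.00 m².
T⁴ = 4691/(0.44·5.67×10⁻⁸·28.00) = 6.715×10⁹ K⁴.

T ≈ 286 K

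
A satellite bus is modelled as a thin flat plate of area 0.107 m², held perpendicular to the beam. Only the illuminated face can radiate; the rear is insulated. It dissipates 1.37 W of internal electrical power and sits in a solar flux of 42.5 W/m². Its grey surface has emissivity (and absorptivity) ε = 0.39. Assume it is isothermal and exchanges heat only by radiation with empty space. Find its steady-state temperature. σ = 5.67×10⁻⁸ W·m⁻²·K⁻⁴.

At steady state, absorbed solar power + internal power = radiated power.
Absorbed: α·S·A_cross = 0.39·42.5·0.1070 = 1.774 W (cross-section A).
Total input = 1.774 + 1.37 = 3.144 W.
Radiated: εσ·A_surf·T⁴ with A_surf = A = 0.1070 m².
T⁴ = 3.144/(0.39·5.67×10⁻⁸·0.1070) = 1.329×10⁹ K⁴.

T ≈ 191 K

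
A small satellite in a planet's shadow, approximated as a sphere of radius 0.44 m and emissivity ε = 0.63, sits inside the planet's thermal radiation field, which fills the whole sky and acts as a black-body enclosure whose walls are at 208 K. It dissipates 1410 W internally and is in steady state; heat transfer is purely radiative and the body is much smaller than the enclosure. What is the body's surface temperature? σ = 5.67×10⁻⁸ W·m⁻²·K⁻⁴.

T ≈ 367 K

For a small grey body in a large enclosure, net radiated power = εσA(T⁴ − T_w⁴).
Steady state: P = εσA(T⁴ − T_w⁴) with A = 4πr² = 2.433 m².
T⁴ = P/(εσA) + T_w⁴ = 1410/(0.63·5.67×10⁻⁸·2.433) + (208)⁴
    = 1.622×10¹⁰ + 1.872×10⁹ = 1.810×10¹⁰ K⁴.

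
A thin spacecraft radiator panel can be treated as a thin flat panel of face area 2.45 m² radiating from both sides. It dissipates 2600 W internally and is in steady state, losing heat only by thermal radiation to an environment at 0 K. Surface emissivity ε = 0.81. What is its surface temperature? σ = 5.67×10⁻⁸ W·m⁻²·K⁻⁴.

T ≈ 328 K

Steady state: internal power = radiated power, P = εσA T⁴.
Radiating area A = 2·2.45 = 4.900 m².
T⁴ = P/(εσA) = 2600/(0.81·5.67×10⁻⁸·4.900) = 1.155×10¹⁰ K⁴.
T = (1.155×10¹⁰)^(1/4).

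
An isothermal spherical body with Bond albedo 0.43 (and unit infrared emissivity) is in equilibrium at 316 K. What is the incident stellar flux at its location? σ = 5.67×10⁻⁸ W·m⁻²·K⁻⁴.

S ≈ 3970 W/m²

(1−a)S·πr² = σ·4πr²·T⁴ ⇒ S = 4σT⁴/(1−a).
S = 4·5.67×10⁻⁸·9.971×10⁹/0.570.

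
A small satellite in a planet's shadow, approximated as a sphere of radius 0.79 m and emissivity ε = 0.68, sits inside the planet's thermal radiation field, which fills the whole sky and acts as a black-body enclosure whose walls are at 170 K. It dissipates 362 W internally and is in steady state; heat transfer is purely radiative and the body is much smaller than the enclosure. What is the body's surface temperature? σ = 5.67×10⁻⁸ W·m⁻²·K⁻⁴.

For a small grey body in a large enclosure, net radiated power = εσA(T⁴ − T_w⁴).
Steady state: P = εσA(T⁴ − T_w⁴) with A = 4πr² = 7.843 m².
T⁴ = P/(εσA) + T_w⁴ = 362/(0.68·5.67×10⁻⁸·7.843) + (170)⁴
    = 1.197×10⁹ + 8.352×10⁸ = 2.032×10⁹ K⁴.

T ≈ 212 K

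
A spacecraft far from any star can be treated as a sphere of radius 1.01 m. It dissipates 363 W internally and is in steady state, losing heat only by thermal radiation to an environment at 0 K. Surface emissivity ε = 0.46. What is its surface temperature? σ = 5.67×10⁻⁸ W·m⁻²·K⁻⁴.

T ≈ 182 K

Steady state: internal power = radiated power, P = εσA T⁴.
Radiating area A = 4πr² = 12.82 m².
T⁴ = P/(εσA) = 363/(0.46·5.67×10⁻⁸·12.82) = 1.086×10⁹ K⁴.
T = (1.086×10⁹)^(1/4).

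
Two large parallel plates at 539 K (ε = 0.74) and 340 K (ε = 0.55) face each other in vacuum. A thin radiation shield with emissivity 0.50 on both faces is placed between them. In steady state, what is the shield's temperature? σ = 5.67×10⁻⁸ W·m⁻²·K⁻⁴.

T_s ≈ 478 K

In steady state the net flux on the hot side equals that on the cold side.
σ(T₁⁴−T_s⁴)/D₁ = σ(T_s⁴−T₂⁴)/D₂, with D₁ = 1/ε₁+1/ε_s−1 = 2.351, D₂ = 1/ε_s+1/ε₂−1 = 2.818.
Solve for T_s⁴: T_s⁴ = (D₂·T₁⁴ + D₁·T₂⁴)/(D₁+D₂) = 5.209×10¹⁰ K⁴.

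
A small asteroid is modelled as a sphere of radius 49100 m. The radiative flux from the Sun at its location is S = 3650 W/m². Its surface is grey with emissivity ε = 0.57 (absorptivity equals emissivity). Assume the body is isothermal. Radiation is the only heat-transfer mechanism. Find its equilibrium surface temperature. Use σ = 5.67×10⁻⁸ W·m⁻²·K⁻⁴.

T ≈ 356 K

At equilibrium, absorbed power = emitted power.
Absorbing cross-section = πr² = 7.574×10⁹ m²; emitting surface = 4πr² = 3.030×10¹⁰ m² (ratio 4).
εS·A_cross = εσ·A_surf·T⁴  ⇒  T⁴ = S/(4σ)   (ε cancels).
T⁴ = 3650/(4·5.67×10⁻⁸) = 1.609×10¹⁰ K⁴.
T = (1.609×10¹⁰)^(1/4).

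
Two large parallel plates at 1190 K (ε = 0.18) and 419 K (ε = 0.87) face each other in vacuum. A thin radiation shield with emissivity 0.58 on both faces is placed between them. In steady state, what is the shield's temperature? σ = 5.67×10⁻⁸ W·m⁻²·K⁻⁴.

In steady state the net flux on the hot side equals that on the cold side.
σ(T₁⁴−T_s⁴)/D₁ = σ(T_s⁴−T₂⁴)/D₂, with D₁ = 1/ε₁+1/ε_s−1 = 6.280, D₂ = 1/ε_s+1/ε₂−1 = 1.874.
Solve for T_s⁴: T_s⁴ = (D₂·T₁⁴ + D₁·T₂⁴)/(D₁+D₂) = 4.846×10¹¹ K⁴.

T_s ≈ 834 K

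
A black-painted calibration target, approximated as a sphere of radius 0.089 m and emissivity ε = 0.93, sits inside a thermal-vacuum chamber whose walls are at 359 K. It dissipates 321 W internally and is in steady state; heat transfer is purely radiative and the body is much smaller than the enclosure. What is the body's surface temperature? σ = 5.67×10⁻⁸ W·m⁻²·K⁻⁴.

T ≈ 528 K

For a small grey body in a large enclosure, net radiated power = εσA(T⁴ − T_w⁴).
Steady state: P = εσA(T⁴ − T_w⁴) with A = 4πr² = 0.09954 m².
T⁴ = P/(εσA) + T_w⁴ = 321/(0.93·5.67×10⁻⁸·0.09954) + (359)⁴
    = 6.116×10¹⁰ + 1.661×10¹⁰ = 7.777×10¹⁰ K⁴.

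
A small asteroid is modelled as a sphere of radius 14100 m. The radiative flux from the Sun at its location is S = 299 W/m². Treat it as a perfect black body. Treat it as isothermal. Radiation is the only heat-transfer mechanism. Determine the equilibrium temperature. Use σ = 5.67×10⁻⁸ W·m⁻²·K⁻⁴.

T ≈ 191 K

At equilibrium, absorbed power = emitted power.
Absorbing cross-section = πr² = 6.246×10⁸ m²; emitting surface = 4πr² = 2.498×10⁹ m² (ratio 4).
S·A_cross = εσ·A_surf·T⁴  ⇒  T⁴ = S/(4σ).
T⁴ = 1.00·299/(4·5.67×10⁻⁸) = 1.318×10⁹ K⁴.
T = (1.318×10⁹)^(1/4).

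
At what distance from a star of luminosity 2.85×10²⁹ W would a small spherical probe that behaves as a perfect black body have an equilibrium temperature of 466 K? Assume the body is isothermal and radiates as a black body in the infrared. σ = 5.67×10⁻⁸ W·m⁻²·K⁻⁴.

d ≈ 1.46×10¹² m

For an isothermal black-emitting sphere, (1−a)S·πr² = σ·4πr²·T⁴ ⇒ S = 4σT⁴/(1−a).
S = 4·5.67×10⁻⁸·(466)⁴/1.00 = 10700 W/m².
Flux falls as S = L/(4πd²), so d = √(L/(4πS)) = √(2.85×10²⁹/(4π·10700)).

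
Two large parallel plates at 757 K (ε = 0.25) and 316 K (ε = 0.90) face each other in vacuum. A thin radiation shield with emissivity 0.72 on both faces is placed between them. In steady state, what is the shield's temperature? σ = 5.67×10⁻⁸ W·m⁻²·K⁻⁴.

In steady state the net flux on the hot side equals that on the cold side.
σ(T₁⁴−T_s⁴)/D₁ = σ(T_s⁴−T₂⁴)/D₂, with D₁ = 1/ε₁+1/ε_s−1 = 4.389, D₂ = 1/ε_s+1/ε₂−1 = 1.500.
Solve for T_s⁴: T_s⁴ = (D₂·T₁⁴ + D₁·T₂⁴)/(D₁+D₂) = 9.108×10¹⁰ K⁴.

T_s ≈ 549 K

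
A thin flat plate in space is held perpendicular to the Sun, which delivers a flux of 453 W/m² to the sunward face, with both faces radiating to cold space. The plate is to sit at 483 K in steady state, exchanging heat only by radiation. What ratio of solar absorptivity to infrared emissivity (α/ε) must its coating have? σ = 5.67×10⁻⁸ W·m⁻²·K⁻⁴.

Balance: αS·A = εσ·2A·T⁴ ⇒ α/ε = 2σT⁴/S.
α/ε = 2·5.67×10⁻⁸·(483)⁴/453 = 2·5.67×10⁻⁸·5.442×10¹⁰/453.

α/ε ≈ 13.6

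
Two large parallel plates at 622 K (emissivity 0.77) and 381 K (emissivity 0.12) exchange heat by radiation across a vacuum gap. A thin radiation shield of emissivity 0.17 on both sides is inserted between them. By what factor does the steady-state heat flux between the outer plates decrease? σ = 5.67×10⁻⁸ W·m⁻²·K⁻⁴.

factor ≈ 2.25

Without shield: q₀ = σΔ(T⁴)/(1/ε₁+1/ε₂−1) with denominator 8.632.
With shield the two gaps are in series; the resistances add: (1/ε₁+1/ε_s−1)+(1/ε_s+1/ε₂−1) = 6.181+13.22 = 19.40.
Heat-flux ratio q₀/q = 19.40/8.632.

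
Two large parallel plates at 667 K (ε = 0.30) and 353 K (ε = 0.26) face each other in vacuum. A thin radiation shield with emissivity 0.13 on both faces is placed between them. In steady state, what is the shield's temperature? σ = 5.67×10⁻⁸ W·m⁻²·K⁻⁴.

In steady state the net flux on the hot side equals that on the cold side.
σ(T₁⁴−T_s⁴)/D₁ = σ(T_s⁴−T₂⁴)/D₂, with D₁ = 1/ε₁+1/ε_s−1 = 10.03, D₂ = 1/ε_s+1/ε₂−1 = 10.54.
Solve for T_s⁴: T_s⁴ = (D₂·T₁⁴ + D₁·T₂⁴)/(D₁+D₂) = 1.090×10¹¹ K⁴.

T_s ≈ 575 K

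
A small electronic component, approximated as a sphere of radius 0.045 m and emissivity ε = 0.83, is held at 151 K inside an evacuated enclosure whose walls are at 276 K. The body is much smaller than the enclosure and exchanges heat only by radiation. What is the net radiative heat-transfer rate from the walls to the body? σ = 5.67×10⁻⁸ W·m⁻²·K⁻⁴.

P_net ≈ 6.33 W

For a small grey body in a large enclosure: P_net = εσA(T_body⁴ − T_wall⁴).
A = 4πr² = 0.02545 m²; T_body⁴ − T_wall⁴ = 5.199×10⁸ − 5.803×10⁹ = -5.283×10⁹ K⁴.
|P_net| = 0.83·5.67×10⁻⁸·0.02545·5.283×10⁹.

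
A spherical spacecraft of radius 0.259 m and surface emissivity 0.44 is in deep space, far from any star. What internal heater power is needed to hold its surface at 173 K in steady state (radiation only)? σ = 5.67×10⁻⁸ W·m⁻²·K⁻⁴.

P = εσ·4πr²·T⁴.
4πr² = 0.8430 m²; T⁴ = 8.957×10⁸ K⁴.
P = 0.44·5.67×10⁻⁸·0.8430·8.957×10⁸.

P ≈ 18.8 W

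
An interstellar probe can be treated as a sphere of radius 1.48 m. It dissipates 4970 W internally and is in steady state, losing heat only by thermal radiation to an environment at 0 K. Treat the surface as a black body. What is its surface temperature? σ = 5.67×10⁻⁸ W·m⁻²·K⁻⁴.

T ≈ 238 K

Steady state: internal power = radiated power, P = εσA T⁴.
Radiating area A = 4πr² = 27.53 m².
T⁴ = P/(εσA) = 4970/(1.0·5.67×10⁻⁸·27.53) = 3.184×10⁹ K⁴.
T = (3.184×10⁹)^(1/4).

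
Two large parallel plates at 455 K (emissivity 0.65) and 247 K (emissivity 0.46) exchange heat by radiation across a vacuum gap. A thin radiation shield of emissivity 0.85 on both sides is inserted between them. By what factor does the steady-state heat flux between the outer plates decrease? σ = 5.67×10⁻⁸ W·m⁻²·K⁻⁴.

factor ≈ 1.50

Without shield: q₀ = σΔ(T⁴)/(1/ε₁+1/ε₂−1) with denominator 2.712.
With shield the two gaps are in series; the resistances add: (1/ε₁+1/ε_s−1)+(1/ε_s+1/ε₂−1) = 1.715+2.350 = 4.065.
Heat-flux ratio q₀/q = 4.065/2.712.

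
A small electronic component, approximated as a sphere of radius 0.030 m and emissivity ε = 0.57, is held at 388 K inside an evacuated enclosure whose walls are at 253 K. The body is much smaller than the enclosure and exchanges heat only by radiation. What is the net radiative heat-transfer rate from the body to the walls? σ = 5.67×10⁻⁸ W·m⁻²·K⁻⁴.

For a small grey body in a large enclosure: P_net = εσA(T_body⁴ − T_wall⁴).
A = 4πr² = 0.01131 m²; T_body⁴ − T_wall⁴ = 2.266×10¹⁰ − 4.097×10⁹ = 1.857×10¹⁰ K⁴.
|P_net| = 0.57·5.67×10⁻⁸·0.01131·1.857×10¹⁰.

P_net ≈ 6.79 W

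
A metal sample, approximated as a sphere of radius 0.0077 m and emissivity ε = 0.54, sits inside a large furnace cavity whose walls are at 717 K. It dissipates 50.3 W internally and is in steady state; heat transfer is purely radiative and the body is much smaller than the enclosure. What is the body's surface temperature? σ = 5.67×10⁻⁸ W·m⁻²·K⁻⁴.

For a small grey body in a large enclosure, net radiated power = εσA(T⁴ − T_w⁴).
Steady state: P = εσA(T⁴ − T_w⁴) with A = 4πr² = 7.451×10⁻⁴ m².
T⁴ = P/(εσA) + T_w⁴ = 50.3/(0.54·5.67×10⁻⁸·7.451×10⁻⁴) + (717)⁴
    = 2.205×10¹² + 2.643×10¹¹ = 2.469×10¹² K⁴.

T ≈ 1250 K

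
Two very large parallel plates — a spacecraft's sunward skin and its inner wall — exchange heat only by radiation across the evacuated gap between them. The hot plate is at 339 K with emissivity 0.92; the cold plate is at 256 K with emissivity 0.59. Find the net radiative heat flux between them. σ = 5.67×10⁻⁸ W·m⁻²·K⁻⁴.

For two infinite grey parallel plates, q = σ(T₁⁴ − T₂⁴)/(1/ε₁ + 1/ε₂ − 1).
T₁⁴ − T₂⁴ = 1.321×10¹⁰ − 4.295×10⁹ = 8.912×10⁹ K⁴.
1/ε₁ + 1/ε₂ − 1 = 1.087 + 1.695 − 1 = 1.782.
q = 5.67×10⁻⁸ × 8.912×10⁹ / 1.782.

q ≈ 284 W/m²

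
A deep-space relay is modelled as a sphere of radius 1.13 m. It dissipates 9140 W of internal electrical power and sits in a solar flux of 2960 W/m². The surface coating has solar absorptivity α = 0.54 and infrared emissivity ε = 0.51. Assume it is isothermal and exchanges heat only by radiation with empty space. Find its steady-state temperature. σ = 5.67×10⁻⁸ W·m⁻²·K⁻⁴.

At steady state, absorbed solar power + internal power = radiated power.
Absorbed: α·S·A_cross = 0.54·2960·4.011 = 6412 W (cross-section πr²).
Total input = 6412 + 9140 = 15550 W.
Radiated: εσ·A_surf·T⁴ with A_surf = 4πr² = 16.05 m².
T⁴ = 15550/(0.51·5.67×10⁻⁸·16.05) = 3.352×10¹⁰ K⁴.

T ≈ 428 K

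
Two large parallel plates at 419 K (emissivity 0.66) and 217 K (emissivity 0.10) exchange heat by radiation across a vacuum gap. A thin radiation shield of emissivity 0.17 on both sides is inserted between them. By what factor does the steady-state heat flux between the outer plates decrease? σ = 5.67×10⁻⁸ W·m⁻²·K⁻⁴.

factor ≈ 2.02

Without shield: q₀ = σΔ(T⁴)/(1/ε₁+1/ε₂−1) with denominator 10.52.
With shield the two gaps are in series; the resistances add: (1/ε₁+1/ε_s−1)+(1/ε_s+1/ε₂−1) = 6.398+14.88 = 21.28.
Heat-flux ratio q₀/q = 21.28/10.52.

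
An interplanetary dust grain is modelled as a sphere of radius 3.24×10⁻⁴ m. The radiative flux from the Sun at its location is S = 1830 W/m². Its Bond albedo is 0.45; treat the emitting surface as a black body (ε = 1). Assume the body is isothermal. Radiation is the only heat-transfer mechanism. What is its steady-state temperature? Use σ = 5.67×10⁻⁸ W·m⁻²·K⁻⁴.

T ≈ 258 K

At equilibrium, absorbed power = emitted power.
Absorbing cross-section = πr² = 3.298×10⁻⁷ m²; emitting surface = 4πr² = 1.319×10⁻⁶ m² (ratio 4).
(1−a)S·A_cross = εσ·A_surf·T⁴  ⇒  T⁴ = (1−a)S/(4σ).
T⁴ = 0.550·1830/(4·5.67×10⁻⁸) = 4.438×10⁹ K⁴.
T = (4.438×10⁹)^(1/4).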